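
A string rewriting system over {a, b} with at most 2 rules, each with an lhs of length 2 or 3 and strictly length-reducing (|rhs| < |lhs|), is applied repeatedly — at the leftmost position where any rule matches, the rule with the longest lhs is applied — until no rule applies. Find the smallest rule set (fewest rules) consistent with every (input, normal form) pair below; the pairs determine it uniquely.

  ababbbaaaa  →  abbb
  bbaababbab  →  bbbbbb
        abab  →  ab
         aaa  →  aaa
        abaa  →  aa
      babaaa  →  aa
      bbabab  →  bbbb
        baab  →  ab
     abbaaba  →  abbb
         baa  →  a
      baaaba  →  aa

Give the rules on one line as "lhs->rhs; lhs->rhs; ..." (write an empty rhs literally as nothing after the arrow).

  | ababbbaaaa => abbbaaaa => abbbaaa => abbbaa => abbba => abbb
  | bbaababbab => bbababbab => bbbabbab => bbbbbab => bbbbbb
  | abab => ab
  | aaa

ba->; bba->bb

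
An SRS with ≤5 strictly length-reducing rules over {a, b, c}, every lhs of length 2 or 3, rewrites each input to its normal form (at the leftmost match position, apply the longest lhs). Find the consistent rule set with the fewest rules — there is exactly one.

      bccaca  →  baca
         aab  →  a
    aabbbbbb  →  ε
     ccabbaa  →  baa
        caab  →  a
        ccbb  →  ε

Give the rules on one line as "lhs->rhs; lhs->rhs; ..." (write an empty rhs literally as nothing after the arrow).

ab->; bb->; caa->aa; cc->

  | bccaca => baca
  | aab => a
  | aabbbbbb => abbbbb => bbbb => bb => ε
  | ccabbaa => abbaa => baa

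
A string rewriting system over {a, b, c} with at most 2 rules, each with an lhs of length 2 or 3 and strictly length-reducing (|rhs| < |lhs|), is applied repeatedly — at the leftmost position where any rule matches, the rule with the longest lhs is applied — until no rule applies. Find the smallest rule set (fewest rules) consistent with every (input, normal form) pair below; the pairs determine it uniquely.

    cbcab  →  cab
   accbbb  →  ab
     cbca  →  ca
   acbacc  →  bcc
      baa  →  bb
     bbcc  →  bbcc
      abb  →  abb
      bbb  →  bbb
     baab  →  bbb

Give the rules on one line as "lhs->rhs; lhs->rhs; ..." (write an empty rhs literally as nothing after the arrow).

  | cbcab => cab
  | accbbb => acbb => ab
  | cbca => ca
  | acbacc => aacc => bcc

aa->b; cb->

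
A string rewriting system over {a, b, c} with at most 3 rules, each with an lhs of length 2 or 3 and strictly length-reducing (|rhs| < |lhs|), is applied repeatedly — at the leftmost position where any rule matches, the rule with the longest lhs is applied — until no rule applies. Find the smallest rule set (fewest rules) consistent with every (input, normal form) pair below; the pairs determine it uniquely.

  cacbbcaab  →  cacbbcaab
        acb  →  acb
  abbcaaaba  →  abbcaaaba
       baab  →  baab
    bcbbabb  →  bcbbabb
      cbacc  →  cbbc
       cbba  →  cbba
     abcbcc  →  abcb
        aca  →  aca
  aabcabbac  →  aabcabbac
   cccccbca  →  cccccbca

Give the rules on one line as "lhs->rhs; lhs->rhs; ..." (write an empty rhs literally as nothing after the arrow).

acc->bc; bcc->b

  | cacbbcaab
  | acb
  | abbcaaaba
  | baab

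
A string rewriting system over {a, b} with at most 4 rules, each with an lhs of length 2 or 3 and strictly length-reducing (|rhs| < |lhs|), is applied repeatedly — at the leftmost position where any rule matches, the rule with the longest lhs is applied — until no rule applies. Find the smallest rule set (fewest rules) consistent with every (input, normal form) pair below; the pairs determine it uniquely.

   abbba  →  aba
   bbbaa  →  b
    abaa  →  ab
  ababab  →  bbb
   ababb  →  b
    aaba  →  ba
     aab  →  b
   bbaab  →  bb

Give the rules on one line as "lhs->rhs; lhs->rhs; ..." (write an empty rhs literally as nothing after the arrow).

  | abbba => abba => aba
  | bbbaa => bbaa => baa => b
  | abaa => ab
  | ababab => aaab => bbb

aa->; aaa->bb; bab->a; bba->ba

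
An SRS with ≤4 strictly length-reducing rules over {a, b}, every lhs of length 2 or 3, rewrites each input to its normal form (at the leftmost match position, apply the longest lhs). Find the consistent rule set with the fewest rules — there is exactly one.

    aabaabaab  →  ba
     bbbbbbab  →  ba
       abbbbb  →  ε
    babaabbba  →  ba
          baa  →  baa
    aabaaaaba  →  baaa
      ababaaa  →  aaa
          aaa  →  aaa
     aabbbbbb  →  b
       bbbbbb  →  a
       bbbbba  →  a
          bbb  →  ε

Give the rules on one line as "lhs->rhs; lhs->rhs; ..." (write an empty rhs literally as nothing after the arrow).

aab->ba; ab->; abb->a; bb->a

  | aabaabaab => baaabaab => babaaab => baaab => baba => ba
  | bbbbbbab => abbbbab => abbab => aab => ba
  | abbbbb => abbb => ab => ε
  | babaabbba => baabbba => bbabba => aabba => baba => ba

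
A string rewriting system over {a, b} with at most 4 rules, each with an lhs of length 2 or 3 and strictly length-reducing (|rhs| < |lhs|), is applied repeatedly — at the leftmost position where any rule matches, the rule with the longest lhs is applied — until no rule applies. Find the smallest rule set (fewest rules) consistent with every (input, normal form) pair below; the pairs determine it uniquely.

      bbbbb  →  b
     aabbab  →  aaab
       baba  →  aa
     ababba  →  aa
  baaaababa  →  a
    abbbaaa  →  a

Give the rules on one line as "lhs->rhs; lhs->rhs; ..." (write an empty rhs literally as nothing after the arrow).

  | bbbbb => bbb => b
  | aabbab => aaab
  | baba => aa
  | ababba => aaba => aa

ba->; baa->b; bab->a; bb->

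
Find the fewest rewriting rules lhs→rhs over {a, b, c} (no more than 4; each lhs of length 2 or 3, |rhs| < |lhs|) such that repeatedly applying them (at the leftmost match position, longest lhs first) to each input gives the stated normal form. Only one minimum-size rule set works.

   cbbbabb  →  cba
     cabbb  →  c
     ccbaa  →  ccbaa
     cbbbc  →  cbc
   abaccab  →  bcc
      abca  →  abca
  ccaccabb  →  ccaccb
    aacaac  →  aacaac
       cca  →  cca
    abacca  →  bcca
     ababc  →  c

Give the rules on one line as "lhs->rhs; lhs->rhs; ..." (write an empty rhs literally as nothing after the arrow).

  | cbbbabb => cbabb => cba
  | cabbb => cbb => c
  | ccbaa
  | cbbbc => cbc

aba->b; bb->; cab->c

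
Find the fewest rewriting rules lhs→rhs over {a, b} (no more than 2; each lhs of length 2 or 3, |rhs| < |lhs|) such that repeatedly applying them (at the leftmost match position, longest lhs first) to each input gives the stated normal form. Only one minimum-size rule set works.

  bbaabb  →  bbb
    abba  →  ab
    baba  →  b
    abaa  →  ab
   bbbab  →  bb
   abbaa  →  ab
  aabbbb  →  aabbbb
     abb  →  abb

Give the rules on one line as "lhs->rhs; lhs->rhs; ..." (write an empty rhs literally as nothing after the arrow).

  | bbaabb => baabb => babb => bbb
  | abba => aba => ab
  | baba => bba => ba => b
  | abaa => aba => ab

ba->b; bba->ba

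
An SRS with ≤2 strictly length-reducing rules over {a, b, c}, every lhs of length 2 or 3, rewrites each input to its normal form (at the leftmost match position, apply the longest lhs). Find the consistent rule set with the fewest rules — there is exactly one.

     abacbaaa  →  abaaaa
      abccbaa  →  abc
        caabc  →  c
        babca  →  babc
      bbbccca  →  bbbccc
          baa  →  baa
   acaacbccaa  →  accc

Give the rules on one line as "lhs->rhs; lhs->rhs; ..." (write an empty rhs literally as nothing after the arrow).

  | abacbaaa => abaaaa
  | abccbaa => abcaa => abca => abc
  | caabc => cabc => cbc => c
  | babca => babc

ca->c; cb->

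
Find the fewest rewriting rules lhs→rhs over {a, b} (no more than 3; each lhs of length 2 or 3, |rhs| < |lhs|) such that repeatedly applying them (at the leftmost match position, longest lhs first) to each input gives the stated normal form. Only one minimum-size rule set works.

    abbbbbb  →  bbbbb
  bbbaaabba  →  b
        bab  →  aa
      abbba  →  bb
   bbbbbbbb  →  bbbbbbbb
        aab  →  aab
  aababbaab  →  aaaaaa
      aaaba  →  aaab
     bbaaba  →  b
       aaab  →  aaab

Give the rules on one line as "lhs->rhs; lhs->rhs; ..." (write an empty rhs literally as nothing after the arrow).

  | abbbbbb => bbbbb
  | bbbaaabba => bbbaabba => bbbabba => bbaaba => bbaba => baaa => baa => ba => b
  | bab => aa
  | abbba => bba => bb

abb->b; ba->b; bab->aa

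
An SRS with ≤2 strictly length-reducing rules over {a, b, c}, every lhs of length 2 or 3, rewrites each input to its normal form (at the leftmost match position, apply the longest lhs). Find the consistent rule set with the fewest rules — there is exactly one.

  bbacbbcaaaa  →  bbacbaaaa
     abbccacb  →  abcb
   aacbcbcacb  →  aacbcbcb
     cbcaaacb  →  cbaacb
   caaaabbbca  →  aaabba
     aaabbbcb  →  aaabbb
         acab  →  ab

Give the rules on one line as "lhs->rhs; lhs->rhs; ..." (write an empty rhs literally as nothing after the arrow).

  | bbacbbcaaaa => bbacbaaaa
  | abbccacb => abcacb => abcb
  | aacbcbcacb => aacbcbcb
  | cbcaaacb => cbaacb

bbc->b; ca->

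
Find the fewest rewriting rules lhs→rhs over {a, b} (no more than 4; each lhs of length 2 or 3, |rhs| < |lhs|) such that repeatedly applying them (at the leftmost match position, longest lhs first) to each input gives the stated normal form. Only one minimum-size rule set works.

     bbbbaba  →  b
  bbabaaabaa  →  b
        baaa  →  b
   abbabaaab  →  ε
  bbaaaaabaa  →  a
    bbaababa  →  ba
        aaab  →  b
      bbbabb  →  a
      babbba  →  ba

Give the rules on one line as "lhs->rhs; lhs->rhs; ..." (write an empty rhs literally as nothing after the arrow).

  | bbbbaba => abbaba => aaba => bba => aa => b
  | bbabaaabaa => aabaaabaa => bbaaabaa => aaaabaa => baabaa => bbbaa => abaa => aa => b
  | baaa => bba => aa => b
  | abbabaaab => aabaaab => bbaaab => aaaab => baab => bbb => ab => ε

aa->b; ab->; abb->a; bb->a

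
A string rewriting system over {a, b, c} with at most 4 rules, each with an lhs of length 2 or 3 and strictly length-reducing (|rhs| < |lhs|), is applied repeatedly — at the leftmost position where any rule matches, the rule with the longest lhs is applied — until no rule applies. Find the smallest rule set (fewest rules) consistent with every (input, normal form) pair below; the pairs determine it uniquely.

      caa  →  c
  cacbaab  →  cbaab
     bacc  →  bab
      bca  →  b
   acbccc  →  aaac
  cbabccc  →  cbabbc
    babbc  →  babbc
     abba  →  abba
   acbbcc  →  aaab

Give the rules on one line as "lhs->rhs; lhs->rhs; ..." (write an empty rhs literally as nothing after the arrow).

  | caa => c
  | cacbaab => cbaab
  | bacc => bab
  | bca => b

ca->; caa->c; cbb->aa; cc->b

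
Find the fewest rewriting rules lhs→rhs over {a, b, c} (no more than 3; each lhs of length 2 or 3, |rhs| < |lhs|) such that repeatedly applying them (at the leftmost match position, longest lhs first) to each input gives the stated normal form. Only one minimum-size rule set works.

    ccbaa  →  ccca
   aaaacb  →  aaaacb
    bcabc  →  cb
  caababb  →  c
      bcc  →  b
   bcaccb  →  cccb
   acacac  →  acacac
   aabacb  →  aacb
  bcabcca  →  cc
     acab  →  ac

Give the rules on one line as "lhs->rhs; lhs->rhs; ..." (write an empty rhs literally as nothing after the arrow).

ab->; ba->c; bc->b

  | ccbaa => ccca
  | aaaacb
  | bcabc => babc => cbc => cb
  | caababb => caabb => cab => c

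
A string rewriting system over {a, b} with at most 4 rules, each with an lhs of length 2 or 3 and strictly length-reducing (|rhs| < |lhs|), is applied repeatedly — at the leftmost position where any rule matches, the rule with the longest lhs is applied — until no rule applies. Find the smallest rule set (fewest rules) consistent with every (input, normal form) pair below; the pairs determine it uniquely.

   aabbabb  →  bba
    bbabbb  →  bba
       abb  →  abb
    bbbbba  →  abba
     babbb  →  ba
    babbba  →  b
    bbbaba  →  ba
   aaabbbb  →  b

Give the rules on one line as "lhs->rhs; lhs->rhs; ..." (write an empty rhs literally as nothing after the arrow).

aa->; bab->ba; bbb->a

  | aabbabb => bbabb => bbab => bba
  | bbabbb => bbabb => bbab => bba
  | abb
  | bbbbba => abba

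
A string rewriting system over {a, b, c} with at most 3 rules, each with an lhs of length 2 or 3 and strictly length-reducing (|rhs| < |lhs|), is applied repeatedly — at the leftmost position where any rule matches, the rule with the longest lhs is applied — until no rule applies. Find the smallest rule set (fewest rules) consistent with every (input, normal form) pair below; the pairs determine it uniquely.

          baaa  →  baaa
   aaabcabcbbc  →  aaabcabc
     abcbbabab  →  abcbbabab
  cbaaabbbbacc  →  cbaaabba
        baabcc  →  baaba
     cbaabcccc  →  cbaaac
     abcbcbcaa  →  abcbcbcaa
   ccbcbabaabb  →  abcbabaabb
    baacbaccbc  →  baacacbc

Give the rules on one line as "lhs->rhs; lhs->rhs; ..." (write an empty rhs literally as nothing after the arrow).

  | baaa
  | aaabcabcbbc => aaabcabc
  | abcbbabab
  | cbaaabbbbacc => cbaaabbbac => cbaaabba

bac->a; bbc->; cc->a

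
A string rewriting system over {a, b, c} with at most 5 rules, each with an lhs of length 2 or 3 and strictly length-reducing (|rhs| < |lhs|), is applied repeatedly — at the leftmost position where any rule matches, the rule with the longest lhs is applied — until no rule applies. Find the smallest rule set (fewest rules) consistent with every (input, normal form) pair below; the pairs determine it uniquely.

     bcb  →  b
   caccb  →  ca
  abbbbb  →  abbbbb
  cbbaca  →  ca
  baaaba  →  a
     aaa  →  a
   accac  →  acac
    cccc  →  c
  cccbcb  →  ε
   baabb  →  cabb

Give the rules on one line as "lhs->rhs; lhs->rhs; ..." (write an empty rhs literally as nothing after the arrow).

  | bcb => b
  | caccb => cacb => ca
  | abbbbb
  | cbbaca => baca => cca => ca

aa->; ba->c; cb->; cc->c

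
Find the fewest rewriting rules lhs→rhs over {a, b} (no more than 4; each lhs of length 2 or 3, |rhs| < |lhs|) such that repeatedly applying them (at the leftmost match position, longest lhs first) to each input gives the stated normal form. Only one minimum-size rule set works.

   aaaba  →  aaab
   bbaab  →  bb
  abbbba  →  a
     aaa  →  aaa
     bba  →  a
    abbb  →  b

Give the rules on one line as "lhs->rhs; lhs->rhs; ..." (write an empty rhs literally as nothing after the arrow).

aba->ab; abb->; ba->a; baa->

  | aaaba => aaab
  | bbaab => bb
  | abbbba => bba => ba => a
  | aaa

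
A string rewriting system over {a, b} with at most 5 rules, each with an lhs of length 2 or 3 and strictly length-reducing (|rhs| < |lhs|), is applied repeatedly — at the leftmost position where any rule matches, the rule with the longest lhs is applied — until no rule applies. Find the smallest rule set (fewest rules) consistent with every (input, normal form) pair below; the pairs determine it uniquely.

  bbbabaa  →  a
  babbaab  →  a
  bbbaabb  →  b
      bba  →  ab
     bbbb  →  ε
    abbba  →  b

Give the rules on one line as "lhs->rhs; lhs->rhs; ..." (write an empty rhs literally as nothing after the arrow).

  | bbbabaa => babaa => abaa => aaa => ba => a
  | babbaab => abbaab => aabab => bbab => abb => a
  | bbbaabb => baabb => aabb => bbb => b
  | bba => ab

aa->b; ba->a; bb->; bba->ab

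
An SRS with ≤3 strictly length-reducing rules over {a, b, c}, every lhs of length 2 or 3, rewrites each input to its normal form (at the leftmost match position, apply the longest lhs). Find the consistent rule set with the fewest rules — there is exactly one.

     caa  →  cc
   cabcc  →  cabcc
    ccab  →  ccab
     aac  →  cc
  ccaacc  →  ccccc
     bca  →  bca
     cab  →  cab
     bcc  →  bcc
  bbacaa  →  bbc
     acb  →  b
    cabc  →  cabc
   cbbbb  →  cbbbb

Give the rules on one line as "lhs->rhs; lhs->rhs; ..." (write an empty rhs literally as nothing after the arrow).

aa->c; ac->

  | caa => cc
  | cabcc
  | ccab
  | aac => cc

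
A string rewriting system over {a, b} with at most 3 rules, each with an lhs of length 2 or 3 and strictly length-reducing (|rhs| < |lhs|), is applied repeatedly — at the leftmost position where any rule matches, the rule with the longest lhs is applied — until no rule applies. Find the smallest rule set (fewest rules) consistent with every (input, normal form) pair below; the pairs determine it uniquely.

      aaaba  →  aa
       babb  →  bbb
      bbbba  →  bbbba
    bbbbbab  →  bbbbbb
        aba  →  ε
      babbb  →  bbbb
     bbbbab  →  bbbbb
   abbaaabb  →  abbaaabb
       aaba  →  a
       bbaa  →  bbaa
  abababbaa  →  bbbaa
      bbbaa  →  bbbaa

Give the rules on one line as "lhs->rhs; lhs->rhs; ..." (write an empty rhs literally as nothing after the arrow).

aba->; bab->bb

  | aaaba => aa
  | babb => bbb
  | bbbba
  | bbbbbab => bbbbbb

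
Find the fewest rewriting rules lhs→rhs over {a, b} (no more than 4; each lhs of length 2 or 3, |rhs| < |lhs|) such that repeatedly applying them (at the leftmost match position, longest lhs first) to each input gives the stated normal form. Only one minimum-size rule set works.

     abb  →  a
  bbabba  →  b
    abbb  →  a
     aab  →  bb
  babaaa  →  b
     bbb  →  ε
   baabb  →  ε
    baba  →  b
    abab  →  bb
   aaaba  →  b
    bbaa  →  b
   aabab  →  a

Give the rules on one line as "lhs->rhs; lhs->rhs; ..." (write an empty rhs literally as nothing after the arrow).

  | abb => ab => a
  | bbabba => babba => abba => aba => aa => b
  | abbb => abb => ab => a
  | aab => bb

aa->b; ab->a; ba->a; bbb->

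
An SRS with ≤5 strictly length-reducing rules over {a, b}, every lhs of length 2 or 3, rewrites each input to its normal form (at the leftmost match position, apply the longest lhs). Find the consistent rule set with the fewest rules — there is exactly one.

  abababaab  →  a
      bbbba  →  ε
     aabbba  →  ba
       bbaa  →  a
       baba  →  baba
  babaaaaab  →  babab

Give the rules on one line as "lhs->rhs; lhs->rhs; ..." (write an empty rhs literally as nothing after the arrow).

aa->; abb->bb; bb->a; bbb->b

  | abababaab => abababb => ababbb => abbbb => bbbb => bb => a
  | bbbba => bba => aa => ε
  | aabbba => bbba => ba
  | bbaa => aaa => a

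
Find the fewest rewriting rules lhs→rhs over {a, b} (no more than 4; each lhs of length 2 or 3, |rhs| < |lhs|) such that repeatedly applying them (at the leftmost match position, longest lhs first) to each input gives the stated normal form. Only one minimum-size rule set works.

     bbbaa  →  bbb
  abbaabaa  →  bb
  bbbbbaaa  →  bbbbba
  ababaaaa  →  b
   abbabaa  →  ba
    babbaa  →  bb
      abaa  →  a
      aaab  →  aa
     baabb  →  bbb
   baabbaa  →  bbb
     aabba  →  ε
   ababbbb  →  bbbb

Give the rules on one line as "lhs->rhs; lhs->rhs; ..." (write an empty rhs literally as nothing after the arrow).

ab->; aba->; baa->b

  | bbbaa => bbb
  | abbaabaa => baabaa => bbaa => bb
  | bbbbbaaa => bbbbba
  | ababaaaa => baaaa => baa => b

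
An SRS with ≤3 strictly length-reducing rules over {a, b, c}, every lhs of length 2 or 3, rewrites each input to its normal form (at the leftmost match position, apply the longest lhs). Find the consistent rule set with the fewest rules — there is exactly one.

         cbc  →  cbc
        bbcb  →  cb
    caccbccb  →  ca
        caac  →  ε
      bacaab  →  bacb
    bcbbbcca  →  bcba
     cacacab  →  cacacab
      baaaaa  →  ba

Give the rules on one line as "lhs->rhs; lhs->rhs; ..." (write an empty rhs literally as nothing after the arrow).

  | cbc
  | bbcb => cb
  | caccbccb => cabccb => cabb => ca
  | caac => cc => ε

aa->; bb->; cc->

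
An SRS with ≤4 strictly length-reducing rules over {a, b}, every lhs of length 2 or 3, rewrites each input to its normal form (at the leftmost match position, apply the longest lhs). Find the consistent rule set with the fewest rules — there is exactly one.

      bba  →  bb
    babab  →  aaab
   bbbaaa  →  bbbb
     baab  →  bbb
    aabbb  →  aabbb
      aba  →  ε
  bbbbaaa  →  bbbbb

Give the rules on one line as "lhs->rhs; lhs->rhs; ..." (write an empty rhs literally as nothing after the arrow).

  | bba => bb
  | babab => aaab
  | bbbaaa => bbbba => bbbb
  | baab => bbb

aba->; ba->b; baa->bb; bab->aa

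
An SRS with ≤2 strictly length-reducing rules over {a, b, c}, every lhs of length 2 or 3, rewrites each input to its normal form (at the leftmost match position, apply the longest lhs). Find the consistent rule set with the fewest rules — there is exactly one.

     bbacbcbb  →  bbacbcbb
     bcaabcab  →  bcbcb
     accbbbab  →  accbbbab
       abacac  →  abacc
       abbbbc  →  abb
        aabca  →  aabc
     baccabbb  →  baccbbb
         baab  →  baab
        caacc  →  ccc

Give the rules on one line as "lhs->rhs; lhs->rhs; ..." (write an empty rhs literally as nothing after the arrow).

bbc->; ca->c

  | bbacbcbb
  | bcaabcab => bcabcab => bcbcab => bcbcb
  | accbbbab
  | abacac => abacc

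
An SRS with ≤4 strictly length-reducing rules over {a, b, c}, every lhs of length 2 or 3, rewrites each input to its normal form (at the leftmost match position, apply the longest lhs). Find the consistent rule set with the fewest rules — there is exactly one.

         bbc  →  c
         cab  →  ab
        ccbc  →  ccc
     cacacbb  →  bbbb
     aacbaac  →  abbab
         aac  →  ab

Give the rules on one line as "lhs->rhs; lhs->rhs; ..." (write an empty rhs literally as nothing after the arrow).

ac->b; bc->c; ca->a

  | bbc => bc => c
  | cab => ab
  | ccbc => ccc
  | cacacbb => acacbb => bacbb => bbbb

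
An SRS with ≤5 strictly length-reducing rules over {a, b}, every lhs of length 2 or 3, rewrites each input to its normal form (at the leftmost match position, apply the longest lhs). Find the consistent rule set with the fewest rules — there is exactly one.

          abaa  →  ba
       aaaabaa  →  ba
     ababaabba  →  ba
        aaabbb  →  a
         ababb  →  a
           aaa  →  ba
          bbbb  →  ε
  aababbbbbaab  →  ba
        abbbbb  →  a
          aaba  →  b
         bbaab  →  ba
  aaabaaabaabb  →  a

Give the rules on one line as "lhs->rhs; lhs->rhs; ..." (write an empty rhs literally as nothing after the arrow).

aa->b; ab->a; abb->; bb->a

  | abaa => aaa => ba
  | aaaabaa => baabaa => bbbaa => abaa => aaa => ba
  | ababaabba => aabaabba => bbaabba => aaabba => babba => ba
  | aaabbb => babbb => bb => a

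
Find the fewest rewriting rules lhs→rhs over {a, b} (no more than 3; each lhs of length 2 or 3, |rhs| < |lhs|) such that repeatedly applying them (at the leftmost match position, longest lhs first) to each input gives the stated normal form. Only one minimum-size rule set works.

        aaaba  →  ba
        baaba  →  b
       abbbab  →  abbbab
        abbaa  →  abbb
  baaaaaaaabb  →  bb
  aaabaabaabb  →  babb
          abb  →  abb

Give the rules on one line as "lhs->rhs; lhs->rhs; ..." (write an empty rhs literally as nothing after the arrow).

aa->b; aaa->; aab->aa

  | aaaba => ba
  | baaba => baaa => b
  | abbbab
  | abbaa => abbb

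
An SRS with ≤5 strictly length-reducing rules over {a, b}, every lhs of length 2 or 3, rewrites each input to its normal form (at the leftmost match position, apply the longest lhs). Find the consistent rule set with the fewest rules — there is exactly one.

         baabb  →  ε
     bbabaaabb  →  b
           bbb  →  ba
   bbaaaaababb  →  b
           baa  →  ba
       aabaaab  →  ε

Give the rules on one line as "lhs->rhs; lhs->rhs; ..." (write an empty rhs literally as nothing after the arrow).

aa->a; ab->; bb->; bbb->ba

  | baabb => babb => bb => ε
  | bbabaaabb => abaaabb => aaabb => aabb => abb => b
  | bbb => ba
  | bbaaaaababb => aaaaababb => aaaababb => aaababb => aababb => ababb => abb => b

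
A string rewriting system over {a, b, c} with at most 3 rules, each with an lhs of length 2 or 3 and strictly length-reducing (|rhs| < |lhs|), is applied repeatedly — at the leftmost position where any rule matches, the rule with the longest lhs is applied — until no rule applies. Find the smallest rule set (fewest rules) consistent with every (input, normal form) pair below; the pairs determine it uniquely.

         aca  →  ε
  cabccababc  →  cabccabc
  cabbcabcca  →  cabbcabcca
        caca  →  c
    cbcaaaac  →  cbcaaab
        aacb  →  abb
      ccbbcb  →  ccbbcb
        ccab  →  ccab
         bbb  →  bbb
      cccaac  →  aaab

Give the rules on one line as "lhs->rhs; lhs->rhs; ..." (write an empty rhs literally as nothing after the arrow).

ac->b; ba->; ccc->aa

  | aca => ba => ε
  | cabccababc => cabccabc
  | cabbcabcca
  | caca => cba => c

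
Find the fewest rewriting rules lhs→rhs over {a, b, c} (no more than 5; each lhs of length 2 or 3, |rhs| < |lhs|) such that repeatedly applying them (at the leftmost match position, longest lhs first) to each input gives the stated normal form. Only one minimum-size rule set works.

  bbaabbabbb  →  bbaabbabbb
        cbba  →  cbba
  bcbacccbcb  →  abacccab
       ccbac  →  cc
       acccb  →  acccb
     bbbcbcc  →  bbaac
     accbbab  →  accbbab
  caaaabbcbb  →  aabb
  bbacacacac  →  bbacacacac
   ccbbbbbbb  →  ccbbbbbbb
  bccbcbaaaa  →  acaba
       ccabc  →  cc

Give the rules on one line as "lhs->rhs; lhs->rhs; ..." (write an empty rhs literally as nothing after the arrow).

aaa->; bc->a; caa->c; cba->aa

  | bbaabbabbb
  | cbba
  | bcbacccbcb => abacccbcb => abacccab
  | ccbac => caac => cc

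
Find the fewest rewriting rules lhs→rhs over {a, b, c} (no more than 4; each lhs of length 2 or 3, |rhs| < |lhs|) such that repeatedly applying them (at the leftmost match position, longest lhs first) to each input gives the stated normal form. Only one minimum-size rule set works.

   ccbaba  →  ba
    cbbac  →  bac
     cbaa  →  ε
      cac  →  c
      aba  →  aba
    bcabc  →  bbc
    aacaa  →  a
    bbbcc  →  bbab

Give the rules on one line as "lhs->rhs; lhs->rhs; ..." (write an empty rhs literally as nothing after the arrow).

  | ccbaba => caba => ba
  | cbbac => bac
  | cbaa => aa => ε
  | cac => c

aa->; bcc->ab; ca->; cb->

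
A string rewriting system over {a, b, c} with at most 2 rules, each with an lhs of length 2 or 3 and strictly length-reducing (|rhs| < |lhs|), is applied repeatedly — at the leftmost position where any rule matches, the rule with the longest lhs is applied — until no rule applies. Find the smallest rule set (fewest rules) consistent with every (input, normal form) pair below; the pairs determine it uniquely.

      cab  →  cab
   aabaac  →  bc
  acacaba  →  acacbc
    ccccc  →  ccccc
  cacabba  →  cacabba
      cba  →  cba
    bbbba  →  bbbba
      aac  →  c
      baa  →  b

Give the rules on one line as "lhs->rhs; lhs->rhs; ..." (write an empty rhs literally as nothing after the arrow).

  | cab
  | aabaac => baac => bc
  | acacaba => acacbc
  | ccccc

aa->; aba->bc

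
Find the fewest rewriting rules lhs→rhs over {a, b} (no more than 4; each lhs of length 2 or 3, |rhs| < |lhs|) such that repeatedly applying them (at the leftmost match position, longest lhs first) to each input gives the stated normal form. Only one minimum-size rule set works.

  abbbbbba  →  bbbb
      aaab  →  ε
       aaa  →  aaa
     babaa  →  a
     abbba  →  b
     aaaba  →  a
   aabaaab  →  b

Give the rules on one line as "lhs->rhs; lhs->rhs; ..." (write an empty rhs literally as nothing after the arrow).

  | abbbbbba => bbbbba => bbbb
  | aaab => ab => ε
  | aaa
  | babaa => baa => a

aab->b; ab->; ba->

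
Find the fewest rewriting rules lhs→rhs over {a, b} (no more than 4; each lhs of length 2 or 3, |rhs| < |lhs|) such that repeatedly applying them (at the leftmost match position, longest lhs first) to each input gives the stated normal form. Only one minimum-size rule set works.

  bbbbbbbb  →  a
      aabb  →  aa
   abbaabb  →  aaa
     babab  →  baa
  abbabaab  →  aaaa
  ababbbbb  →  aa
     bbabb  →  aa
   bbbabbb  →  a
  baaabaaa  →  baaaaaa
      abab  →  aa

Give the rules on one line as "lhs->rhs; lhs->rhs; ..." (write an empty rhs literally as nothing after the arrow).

  | bbbbbbbb => bbbbb => bb => a
  | aabb => aab => aa
  | abbaabb => abaabb => aaabb => aaab => aaa
  | babab => baab => baa

ab->a; bb->a; bbb->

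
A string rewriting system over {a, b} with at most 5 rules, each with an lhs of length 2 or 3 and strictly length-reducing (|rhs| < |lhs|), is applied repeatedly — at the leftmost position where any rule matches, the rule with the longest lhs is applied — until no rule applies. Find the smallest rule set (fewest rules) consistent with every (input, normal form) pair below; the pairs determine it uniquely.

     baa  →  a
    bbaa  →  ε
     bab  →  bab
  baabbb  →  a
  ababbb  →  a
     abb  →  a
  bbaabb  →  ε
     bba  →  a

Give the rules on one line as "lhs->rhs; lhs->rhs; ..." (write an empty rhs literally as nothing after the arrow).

aa->; baa->a; bb->; bbb->aa

  | baa => a
  | bbaa => aa => ε
  | bab
  | baabbb => abbb => aaa => a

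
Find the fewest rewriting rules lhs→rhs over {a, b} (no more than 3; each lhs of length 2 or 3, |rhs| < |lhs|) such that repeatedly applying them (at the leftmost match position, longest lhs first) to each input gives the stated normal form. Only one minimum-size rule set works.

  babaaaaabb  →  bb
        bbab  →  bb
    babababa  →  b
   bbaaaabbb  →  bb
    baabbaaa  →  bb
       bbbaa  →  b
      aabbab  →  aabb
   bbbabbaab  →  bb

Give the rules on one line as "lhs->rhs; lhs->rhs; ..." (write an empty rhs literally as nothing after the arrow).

  | babaaaaabb => baaaaabb => baaaabb => baaabb => baabb => babb => bb
  | bbab => bb
  | babababa => bababa => baba => ba => b
  | bbaaaabbb => bbaaabbb => bbaabbb => bbabbb => bbbb => bb

ba->b; bab->b; bbb->b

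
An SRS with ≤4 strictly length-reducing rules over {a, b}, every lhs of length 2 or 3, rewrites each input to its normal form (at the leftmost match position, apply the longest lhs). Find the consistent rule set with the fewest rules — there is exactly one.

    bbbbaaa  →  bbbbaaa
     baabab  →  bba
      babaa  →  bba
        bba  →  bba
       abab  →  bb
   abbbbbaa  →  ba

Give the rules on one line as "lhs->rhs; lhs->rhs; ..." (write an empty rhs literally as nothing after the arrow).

aab->b; ab->a; aba->b

  | bbbbaaa
  | baabab => bbab => bba
  | babaa => bba
  | bba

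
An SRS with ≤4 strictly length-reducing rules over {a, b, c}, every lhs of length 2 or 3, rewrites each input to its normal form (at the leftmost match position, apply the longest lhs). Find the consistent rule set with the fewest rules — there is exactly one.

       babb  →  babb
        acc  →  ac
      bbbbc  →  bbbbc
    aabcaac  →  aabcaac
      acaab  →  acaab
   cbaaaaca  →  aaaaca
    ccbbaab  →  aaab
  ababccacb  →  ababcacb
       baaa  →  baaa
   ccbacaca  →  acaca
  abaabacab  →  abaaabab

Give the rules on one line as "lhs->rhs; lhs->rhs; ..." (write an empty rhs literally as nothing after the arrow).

bac->ab; cba->a; cbb->a; cc->c

  | babb
  | acc => ac
  | bbbbc
  | aabcaac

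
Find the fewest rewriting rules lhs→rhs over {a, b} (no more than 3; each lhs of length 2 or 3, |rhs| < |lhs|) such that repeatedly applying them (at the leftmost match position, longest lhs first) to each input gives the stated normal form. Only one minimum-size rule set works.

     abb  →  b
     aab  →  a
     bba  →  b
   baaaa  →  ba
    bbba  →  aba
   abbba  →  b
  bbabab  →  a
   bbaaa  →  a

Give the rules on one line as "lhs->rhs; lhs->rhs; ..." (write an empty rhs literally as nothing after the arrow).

aa->b; bb->a

  | abb => aa => b
  | aab => bb => a
  | bba => aa => b
  | baaaa => bbaa => aaa => ba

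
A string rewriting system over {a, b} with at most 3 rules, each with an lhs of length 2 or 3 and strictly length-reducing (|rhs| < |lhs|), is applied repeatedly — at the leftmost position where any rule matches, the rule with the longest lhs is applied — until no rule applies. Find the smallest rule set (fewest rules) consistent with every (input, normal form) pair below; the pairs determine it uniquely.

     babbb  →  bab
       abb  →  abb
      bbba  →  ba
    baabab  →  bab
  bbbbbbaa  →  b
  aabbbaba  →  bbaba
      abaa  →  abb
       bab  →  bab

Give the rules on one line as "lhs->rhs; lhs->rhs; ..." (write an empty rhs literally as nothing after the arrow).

  | babbb => bab
  | abb
  | bbba => ba
  | baabab => bbbab => bab

aa->b; bbb->b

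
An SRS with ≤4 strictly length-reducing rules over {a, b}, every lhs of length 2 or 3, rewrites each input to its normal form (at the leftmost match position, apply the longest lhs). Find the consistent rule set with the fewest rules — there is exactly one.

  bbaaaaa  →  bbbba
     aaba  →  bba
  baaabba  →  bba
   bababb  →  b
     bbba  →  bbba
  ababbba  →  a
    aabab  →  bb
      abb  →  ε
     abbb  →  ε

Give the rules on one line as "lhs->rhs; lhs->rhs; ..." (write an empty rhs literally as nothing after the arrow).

aa->b; ab->; abb->ab

  | bbaaaaa => bbbaaa => bbbba
  | aaba => bba
  | baaabba => bbabba => bbaba => bba
  | bababb => babb => bab => b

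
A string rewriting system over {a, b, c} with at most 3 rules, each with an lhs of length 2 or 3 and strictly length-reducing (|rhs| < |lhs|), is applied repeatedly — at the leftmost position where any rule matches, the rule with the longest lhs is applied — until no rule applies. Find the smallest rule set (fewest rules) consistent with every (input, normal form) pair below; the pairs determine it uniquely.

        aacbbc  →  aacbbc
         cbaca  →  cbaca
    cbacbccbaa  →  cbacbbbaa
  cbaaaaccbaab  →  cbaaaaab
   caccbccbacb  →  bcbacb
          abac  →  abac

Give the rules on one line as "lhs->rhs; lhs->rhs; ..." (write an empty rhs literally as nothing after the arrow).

abb->; cc->b

  | aacbbc
  | cbaca
  | cbacbccbaa => cbacbbbaa
  | cbaaaaccbaab => cbaaaabbaab => cbaaaaab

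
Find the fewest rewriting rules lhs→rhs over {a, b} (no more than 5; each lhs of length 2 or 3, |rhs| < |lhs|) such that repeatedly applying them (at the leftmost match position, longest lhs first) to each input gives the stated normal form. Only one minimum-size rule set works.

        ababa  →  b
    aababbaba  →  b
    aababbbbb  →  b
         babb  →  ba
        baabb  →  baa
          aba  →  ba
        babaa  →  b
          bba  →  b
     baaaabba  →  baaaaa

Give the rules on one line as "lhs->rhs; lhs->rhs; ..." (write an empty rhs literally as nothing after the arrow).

ab->b; abb->a; bb->b; bba->bb

  | ababa => baba => bba => bb => b
  | aababbaba => ababbaba => babbaba => baaba => baba => bba => bb => b
  | aababbbbb => ababbbbb => babbbbb => babbb => bab => bb => b
  | babb => ba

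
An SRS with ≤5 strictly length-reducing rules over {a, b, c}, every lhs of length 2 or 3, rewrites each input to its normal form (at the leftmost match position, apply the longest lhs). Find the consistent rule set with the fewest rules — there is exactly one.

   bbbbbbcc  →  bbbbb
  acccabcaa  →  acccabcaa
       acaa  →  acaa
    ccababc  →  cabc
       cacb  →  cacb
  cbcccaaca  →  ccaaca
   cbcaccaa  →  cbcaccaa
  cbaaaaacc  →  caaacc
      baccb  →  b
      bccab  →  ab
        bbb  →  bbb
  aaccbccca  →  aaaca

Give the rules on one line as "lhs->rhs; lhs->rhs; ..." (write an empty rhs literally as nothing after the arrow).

  | bbbbbbcc => bbbbb
  | acccabcaa
  | acaa
  | ccababc => cccbc => cabc

aba->c; baa->; bcc->; ccb->ab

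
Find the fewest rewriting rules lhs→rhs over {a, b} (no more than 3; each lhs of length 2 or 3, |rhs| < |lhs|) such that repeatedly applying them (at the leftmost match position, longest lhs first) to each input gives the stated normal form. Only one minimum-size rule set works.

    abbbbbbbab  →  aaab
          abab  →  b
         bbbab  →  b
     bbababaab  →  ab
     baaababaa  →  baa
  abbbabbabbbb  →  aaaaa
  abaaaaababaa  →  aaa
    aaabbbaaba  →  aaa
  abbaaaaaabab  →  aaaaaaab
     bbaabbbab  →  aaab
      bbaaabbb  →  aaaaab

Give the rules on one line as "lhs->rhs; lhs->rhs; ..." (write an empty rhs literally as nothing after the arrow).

aba->; bb->a

  | abbbbbbbab => aabbbbbab => aaabbbab => aaaabab => aaab
  | abab => b
  | bbbab => abab => b
  | bbababaab => aababaab => abaab => ab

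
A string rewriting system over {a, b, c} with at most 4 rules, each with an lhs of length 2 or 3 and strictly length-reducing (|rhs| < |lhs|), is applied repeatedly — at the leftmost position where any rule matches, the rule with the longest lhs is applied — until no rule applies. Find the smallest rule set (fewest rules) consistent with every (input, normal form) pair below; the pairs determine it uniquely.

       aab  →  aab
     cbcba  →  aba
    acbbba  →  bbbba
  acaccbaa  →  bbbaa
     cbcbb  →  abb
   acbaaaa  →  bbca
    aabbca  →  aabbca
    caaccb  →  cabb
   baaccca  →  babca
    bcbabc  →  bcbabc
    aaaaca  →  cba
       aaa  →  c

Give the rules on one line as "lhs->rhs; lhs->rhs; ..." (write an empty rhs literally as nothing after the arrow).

  | aab
  | cbcba => aba
  | acbbba => bbbba
  | acaccbaa => baccbaa => bbbaa

aaa->c; ac->b; acc->b; cbc->a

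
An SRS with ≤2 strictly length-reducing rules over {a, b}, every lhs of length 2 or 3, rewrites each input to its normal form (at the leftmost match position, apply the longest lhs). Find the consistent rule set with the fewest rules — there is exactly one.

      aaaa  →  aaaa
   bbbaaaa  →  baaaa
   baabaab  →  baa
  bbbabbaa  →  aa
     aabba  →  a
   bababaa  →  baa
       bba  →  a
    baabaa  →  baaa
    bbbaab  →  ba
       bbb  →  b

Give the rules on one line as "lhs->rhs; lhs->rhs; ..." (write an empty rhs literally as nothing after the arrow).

  | aaaa
  | bbbaaaa => baaaa
  | baabaab => baaab => baa
  | bbbabbaa => babbaa => bbaa => aa

ab->; bb->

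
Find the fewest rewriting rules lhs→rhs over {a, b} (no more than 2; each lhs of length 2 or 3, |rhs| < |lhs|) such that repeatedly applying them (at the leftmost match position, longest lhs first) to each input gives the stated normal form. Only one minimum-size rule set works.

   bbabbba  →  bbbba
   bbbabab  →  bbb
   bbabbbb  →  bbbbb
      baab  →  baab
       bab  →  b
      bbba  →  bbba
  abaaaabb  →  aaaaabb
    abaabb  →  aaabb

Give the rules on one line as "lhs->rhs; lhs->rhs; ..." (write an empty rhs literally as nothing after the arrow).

  | bbabbba => bbbba
  | bbbabab => bbbab => bbb
  | bbabbbb => bbbbb
  | baab

aba->aa; bab->b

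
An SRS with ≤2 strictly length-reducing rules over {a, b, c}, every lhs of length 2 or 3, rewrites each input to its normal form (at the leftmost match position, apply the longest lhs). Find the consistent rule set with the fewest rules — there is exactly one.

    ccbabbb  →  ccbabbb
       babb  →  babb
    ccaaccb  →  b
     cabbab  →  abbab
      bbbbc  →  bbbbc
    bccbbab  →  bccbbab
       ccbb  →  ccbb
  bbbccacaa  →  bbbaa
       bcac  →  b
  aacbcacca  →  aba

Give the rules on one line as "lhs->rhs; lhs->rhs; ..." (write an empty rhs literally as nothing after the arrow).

  | ccbabbb
  | babb
  | ccaaccb => caaccb => aaccb => acb => b
  | cabbab => abbab

ac->; ca->a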